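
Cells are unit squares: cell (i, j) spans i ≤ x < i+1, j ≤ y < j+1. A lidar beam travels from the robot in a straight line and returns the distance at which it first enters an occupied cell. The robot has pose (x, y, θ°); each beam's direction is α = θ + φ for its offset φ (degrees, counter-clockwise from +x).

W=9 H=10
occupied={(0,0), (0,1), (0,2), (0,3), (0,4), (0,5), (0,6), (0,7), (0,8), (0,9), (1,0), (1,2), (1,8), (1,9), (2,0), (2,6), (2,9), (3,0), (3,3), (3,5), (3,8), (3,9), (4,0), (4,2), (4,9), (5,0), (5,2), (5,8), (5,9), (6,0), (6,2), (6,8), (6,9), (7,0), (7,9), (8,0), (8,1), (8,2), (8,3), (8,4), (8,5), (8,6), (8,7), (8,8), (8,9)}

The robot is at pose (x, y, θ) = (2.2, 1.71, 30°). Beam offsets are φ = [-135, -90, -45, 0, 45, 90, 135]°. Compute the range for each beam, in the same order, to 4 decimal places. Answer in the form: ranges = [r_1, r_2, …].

ranges = [0.7350, 0.8198, 2.7432, 2.0785, 3.4061, 0.4000, 1.1205]

beam 1: φ=-135°, α=255°
  d=(-0.2588,-0.9659)  start (2,1)  tX=0.7727 tY=0.7350  stride 1/|dx|=3.8637 1/|dy|=1.0353
    cross y-line → (2,0), t=0.7350 (wall)
  → r_1 = 0.7350
beam 2: φ=-90°, α=300°
  d=(0.5000,-0.8660)  start (2,1)  tX=1.6000 tY=0.8198  stride 1/|dx|=2.0000 1/|dy|=1.1547
    cross y-line → (2,0), t=0.8198 (wall)
  → r_2 = 0.8198
beam 3: φ=-45°, α=345°
  d=(0.9659,-0.2588)  start (2,1)  tX=0.8282 tY=2.7432  stride 1/|dx|=1.0353 1/|dy|=3.8637
    cross x-line → (3,1), t=0.8282
    cross x-line → (4,1), t=1.8635
    cross y-line → (4,0), t=2.7432 (wall)
  → r_3 = 2.7432
beam 4: φ=0°, α=30°
  d=(0.8660,0.5000)  start (2,1)  tX=0.9238 tY=0.5800  stride 1/|dx|=1.1547 1/|dy|=2.0000
    cross y-line → (2,2), t=0.5800
    cross x-line → (3,2), t=0.9238
    cross x-line → (4,2), t=2.0785 (wall)
  → r_4 = 2.0785
beam 5: φ=45°, α=75°
  d=(0.2588,0.9659)  start (2,1)  tX=3.0910 tY=0.3002  stride 1/|dx|=3.8637 1/|dy|=1.0353
    cross y-line → (2,2), t=0.3002
    cross y-line → (2,3), t=1.3355
    cross y-line → (2,4), t=2.3708
    cross x-line → (3,4), t=3.0910
    cross y-line → (3,5), t=3.4061 (wall)
  → r_5 = 3.4061
beam 6: φ=90°, α=120°
  d=(-0.5000,0.8660)  start (2,1)  tX=0.4000 tY=0.3349  stride 1/|dx|=2.0000 1/|dy|=1.1547
    cross y-line → (2,2), t=0.3349
    cross x-line → (1,2), t=0.4000 (wall)
  → r_6 = 0.4000
beam 7: φ=135°, α=165°
  d=(-0.9659,0.2588)  start (2,1)  tX=0.2071 tY=1.1205  stride 1/|dx|=1.0353 1/|dy|=3.8637
    cross x-line → (1,1), t=0.2071
    cross y-line → (1,2), t=1.1205 (wall)
  → r_7 = 1.1205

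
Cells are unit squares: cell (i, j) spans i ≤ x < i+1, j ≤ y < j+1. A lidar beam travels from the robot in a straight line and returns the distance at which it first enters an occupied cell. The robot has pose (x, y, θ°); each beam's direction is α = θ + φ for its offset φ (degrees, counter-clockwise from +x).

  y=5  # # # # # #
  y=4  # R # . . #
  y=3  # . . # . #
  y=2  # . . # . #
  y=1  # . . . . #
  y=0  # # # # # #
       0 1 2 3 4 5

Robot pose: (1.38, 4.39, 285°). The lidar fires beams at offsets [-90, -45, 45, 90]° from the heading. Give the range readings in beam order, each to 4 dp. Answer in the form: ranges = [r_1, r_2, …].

beam 1: φ=-90°, α=195°
  direction (-0.9659, -0.2588); cell (1,4); t to first gridline: x 0.3934, y 1.5068 (then +1.0353 / +3.8637)
    (0,4) via x @ 0.3934  # hit
  → r_1 = 0.3934
beam 2: φ=-45°, α=240°
  direction (-0.5000, -0.8660); cell (1,4); t to first gridline: x 0.7600, y 0.4503 (then +2.0000 / +1.1547)
    (1,3) via y @ 0.4503
    (0,3) via x @ 0.7600  # hit
  → r_2 = 0.7600
beam 3: φ=45°, α=330°
  direction (0.8660, -0.5000); cell (1,4); t to first gridline: x 0.7159, y 0.7800 (then +1.1547 / +2.0000)
    (2,4) via x @ 0.7159  # hit
  → r_3 = 0.7159
beam 4: φ=90°, α=15°
  direction (0.9659, 0.2588); cell (1,4); t to first gridline: x 0.6419, y 2.3569 (then +1.0353 / +3.8637)
    (2,4) via x @ 0.6419  # hit
  → r_4 = 0.6419

ranges = [0.3934, 0.7600, 0.7159, 0.6419]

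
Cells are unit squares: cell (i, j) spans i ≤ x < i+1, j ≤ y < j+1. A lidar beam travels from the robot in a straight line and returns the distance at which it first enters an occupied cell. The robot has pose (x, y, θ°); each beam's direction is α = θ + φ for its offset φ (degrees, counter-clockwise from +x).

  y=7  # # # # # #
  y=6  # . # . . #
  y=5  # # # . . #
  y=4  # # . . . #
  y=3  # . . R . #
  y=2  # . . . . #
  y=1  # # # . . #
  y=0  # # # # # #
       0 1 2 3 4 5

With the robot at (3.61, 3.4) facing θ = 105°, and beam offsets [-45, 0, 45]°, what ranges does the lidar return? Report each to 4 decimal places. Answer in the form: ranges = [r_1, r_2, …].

ranges = [2.7800, 2.3569, 1.8591]

beam 1: φ=-45°, α=60°
  d=(0.5000,0.8660)  start (3,3)  tX=0.7800 tY=0.6928  stride 1/|dx|=2.0000 1/|dy|=1.1547
    cross y-line → (3,4), t=0.6928
    cross x-line → (4,4), t=0.7800
    cross y-line → (4,5), t=1.8475
    cross x-line → (5,5), t=2.7800 (wall)
  → r_1 = 2.7800
beam 2: φ=0°, α=105°
  d=(-0.2588,0.9659)  start (3,3)  tX=2.3569 tY=0.6212  stride 1/|dx|=3.8637 1/|dy|=1.0353
    cross y-line → (3,4), t=0.6212
    cross y-line → (3,5), t=1.6564
    cross x-line → (2,5), t=2.3569 (wall)
  → r_2 = 2.3569
beam 3: φ=45°, α=150°
  d=(-0.8660,0.5000)  start (3,3)  tX=0.7044 tY=1.2000  stride 1/|dx|=1.1547 1/|dy|=2.0000
    cross x-line → (2,3), t=0.7044
    cross y-line → (2,4), t=1.2000
    cross x-line → (1,4), t=1.8591 (wall)
  → r_3 = 1.8591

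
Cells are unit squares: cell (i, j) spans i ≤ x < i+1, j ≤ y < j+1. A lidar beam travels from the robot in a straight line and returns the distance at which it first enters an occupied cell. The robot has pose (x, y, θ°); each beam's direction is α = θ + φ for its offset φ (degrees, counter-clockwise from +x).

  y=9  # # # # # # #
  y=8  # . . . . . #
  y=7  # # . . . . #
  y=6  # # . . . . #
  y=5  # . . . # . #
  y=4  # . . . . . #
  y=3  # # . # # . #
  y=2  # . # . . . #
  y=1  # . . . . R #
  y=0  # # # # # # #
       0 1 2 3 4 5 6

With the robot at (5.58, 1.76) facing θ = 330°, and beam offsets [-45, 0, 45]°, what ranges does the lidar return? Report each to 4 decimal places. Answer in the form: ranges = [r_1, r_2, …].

ranges = [0.7868, 0.4850, 0.4348]

beam 1: φ=-45°, α=285°
  cosα=0.2588 sinα=-0.9659 | (5,1) | tMaxX 1.6228 tMaxY 0.7868 | tΔX 3.8637 tΔY 1.0353
    t=0.7868 [y] (5,0) — stop
  → r_1 = 0.7868
beam 2: φ=0°, α=330°
  cosα=0.8660 sinα=-0.5000 | (5,1) | tMaxX 0.4850 tMaxY 1.5200 | tΔX 1.1547 tΔY 2.0000
    t=0.4850 [x] (6,1) — stop
  → r_2 = 0.4850
beam 3: φ=45°, α=15°
  cosα=0.9659 sinα=0.2588 | (5,1) | tMaxX 0.4348 tMaxY 0.9273 | tΔX 1.0353 tΔY 3.8637
    t=0.4348 [x] (6,1) — stop
  → r_3 = 0.4348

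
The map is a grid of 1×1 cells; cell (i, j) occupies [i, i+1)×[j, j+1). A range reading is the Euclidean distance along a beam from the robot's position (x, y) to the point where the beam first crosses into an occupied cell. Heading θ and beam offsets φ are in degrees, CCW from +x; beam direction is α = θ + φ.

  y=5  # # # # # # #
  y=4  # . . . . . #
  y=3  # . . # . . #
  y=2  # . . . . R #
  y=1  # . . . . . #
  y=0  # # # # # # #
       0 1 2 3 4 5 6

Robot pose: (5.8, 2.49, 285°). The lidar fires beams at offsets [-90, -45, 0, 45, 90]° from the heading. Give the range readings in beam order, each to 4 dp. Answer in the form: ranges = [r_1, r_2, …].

beam 1: φ=-90°, α=195°
  d=(-0.9659,-0.2588)  start (5,2)  tX=0.8282 tY=1.8932  stride 1/|dx|=1.0353 1/|dy|=3.8637
    cross x-line → (4,2), t=0.8282
    cross x-line → (3,2), t=1.8635
    cross y-line → (3,1), t=1.8932
    cross x-line → (2,1), t=2.8988
    cross x-line → (1,1), t=3.9340
    cross x-line → (0,1), t=4.9693 (wall)
  → r_1 = 4.9693
beam 2: φ=-45°, α=240°
  d=(-0.5000,-0.8660)  start (5,2)  tX=1.6000 tY=0.5658  stride 1/|dx|=2.0000 1/|dy|=1.1547
    cross y-line → (5,1), t=0.5658
    cross x-line → (4,1), t=1.6000
    cross y-line → (4,0), t=1.7205 (wall)
  → r_2 = 1.7205
beam 3: φ=0°, α=285°
  d=(0.2588,-0.9659)  start (5,2)  tX=0.7727 tY=0.5073  stride 1/|dx|=3.8637 1/|dy|=1.0353
    cross y-line → (5,1), t=0.5073
    cross x-line → (6,1), t=0.7727 (wall)
  → r_3 = 0.7727
beam 4: φ=45°, α=330°
  d=(0.8660,-0.5000)  start (5,2)  tX=0.2309 tY=0.9800  stride 1/|dx|=1.1547 1/|dy|=2.0000
    cross x-line → (6,2), t=0.2309 (wall)
  → r_4 = 0.2309
beam 5: φ=90°, α=15°
  d=(0.9659,0.2588)  start (5,2)  tX=0.2071 tY=1.9705  stride 1/|dx|=1.0353 1/|dy|=3.8637
    cross x-line → (6,2), t=0.2071 (wall)
  → r_5 = 0.2071

ranges = [4.9693, 1.7205, 0.7727, 0.2309, 0.2071]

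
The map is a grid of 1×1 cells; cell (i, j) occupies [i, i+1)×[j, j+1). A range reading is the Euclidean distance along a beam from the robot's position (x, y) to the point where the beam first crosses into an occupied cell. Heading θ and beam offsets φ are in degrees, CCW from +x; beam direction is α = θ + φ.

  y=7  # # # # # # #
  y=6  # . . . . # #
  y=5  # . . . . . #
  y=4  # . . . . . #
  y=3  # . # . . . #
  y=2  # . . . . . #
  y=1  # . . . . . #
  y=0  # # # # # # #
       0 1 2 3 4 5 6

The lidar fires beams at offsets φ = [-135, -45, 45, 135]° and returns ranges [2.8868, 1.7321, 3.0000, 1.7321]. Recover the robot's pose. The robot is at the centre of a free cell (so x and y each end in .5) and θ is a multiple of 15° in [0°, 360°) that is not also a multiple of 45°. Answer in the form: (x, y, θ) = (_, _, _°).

Enumerate (i+0.5, j+0.5, θ) over the 28 free cells and 16 admissible headings. For each, cast all 4 beams and compare to the given ranges.
  (4.5, 2.5, 330°): beam 1 = 3.6235 ≠ 2.8868 ✗
  (3.5, 3.5, 30°): beam 1 = 2.5882 ≠ 2.8868 ✗
  (1.5, 5.5, 75°): beam 1 = 1.7321 ≠ 2.8868 ✗
  …
  (4.5, 4.5, 255°): r_1=2.8868, r_2=1.7321, r_3=3.0000, r_4=1.7321 — all match ✓
Only this pose fits every beam.

(x, y, θ) = (4.5, 4.5, 255°)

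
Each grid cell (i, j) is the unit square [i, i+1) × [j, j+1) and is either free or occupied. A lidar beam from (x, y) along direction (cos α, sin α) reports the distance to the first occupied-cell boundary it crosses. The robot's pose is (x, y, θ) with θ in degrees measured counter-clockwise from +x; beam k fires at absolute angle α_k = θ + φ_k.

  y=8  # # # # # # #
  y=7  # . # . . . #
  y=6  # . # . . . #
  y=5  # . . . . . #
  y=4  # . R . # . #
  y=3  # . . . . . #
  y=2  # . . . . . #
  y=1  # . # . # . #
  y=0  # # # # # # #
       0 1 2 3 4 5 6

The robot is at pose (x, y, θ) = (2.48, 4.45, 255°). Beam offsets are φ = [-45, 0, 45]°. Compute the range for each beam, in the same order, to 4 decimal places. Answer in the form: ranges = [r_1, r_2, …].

beam 1: φ=-45°, α=210°
  direction (-0.8660, -0.5000); cell (2,4); t to first gridline: x 0.5543, y 0.9000 (then +1.1547 / +2.0000)
    (1,4) via x @ 0.5543
    (1,3) via y @ 0.9000
    (0,3) via x @ 1.7090  # hit
  → r_1 = 1.7090
beam 2: φ=0°, α=255°
  direction (-0.2588, -0.9659); cell (2,4); t to first gridline: x 1.8546, y 0.4659 (then +3.8637 / +1.0353)
    (2,3) via y @ 0.4659
    (2,2) via y @ 1.5012
    (1,2) via x @ 1.8546
    (1,1) via y @ 2.5364
    (1,0) via y @ 3.5717  # hit
  → r_2 = 3.5717
beam 3: φ=45°, α=300°
  direction (0.5000, -0.8660); cell (2,4); t to first gridline: x 1.0400, y 0.5196 (then +2.0000 / +1.1547)
    (2,3) via y @ 0.5196
    (3,3) via x @ 1.0400
    (3,2) via y @ 1.6743
    (3,1) via y @ 2.8290
    (4,1) via x @ 3.0400  # hit
  → r_3 = 3.0400

ranges = [1.7090, 3.5717, 3.0400]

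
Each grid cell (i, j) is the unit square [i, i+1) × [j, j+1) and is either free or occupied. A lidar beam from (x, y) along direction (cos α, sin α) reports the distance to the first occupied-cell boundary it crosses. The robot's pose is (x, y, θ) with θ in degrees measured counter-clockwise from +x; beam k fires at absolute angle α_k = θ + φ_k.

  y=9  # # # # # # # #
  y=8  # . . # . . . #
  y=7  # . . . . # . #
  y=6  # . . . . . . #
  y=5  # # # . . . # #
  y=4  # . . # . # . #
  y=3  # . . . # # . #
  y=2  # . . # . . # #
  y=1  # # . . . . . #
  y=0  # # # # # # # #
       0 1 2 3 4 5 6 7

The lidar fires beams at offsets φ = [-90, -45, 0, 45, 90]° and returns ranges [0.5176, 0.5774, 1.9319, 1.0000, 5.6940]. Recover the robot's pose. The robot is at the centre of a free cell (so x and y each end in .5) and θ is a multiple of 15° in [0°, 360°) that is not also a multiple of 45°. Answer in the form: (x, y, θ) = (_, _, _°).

(x, y, θ) = (6.5, 6.5, 75°)

The pose lattice has 36·16 = 576 candidates. Test each by forward raycasting.
  (3.5, 7.5, 120°): beam 1 = 3.0000 ≠ 0.5176 ✗
  (6.5, 4.5, 285°): beam 2 = 1.0000 ≠ 0.5774 ✗
  (6.5, 4.5, 330°): beam 1 = 1.0000 ≠ 0.5176 ✗
  (3.5, 7.5, 240°): beam 1 = 2.8868 ≠ 0.5176 ✗
  (1.5, 8.5, 60°): beam 1 = 5.1962 ≠ 0.5176 ✗
  …
  (6.5, 6.5, 75°): r_1=0.5176, r_2=0.5774, r_3=1.9319, r_4=1.0000, r_5=5.6940 — all match ✓
Only this pose fits every beam.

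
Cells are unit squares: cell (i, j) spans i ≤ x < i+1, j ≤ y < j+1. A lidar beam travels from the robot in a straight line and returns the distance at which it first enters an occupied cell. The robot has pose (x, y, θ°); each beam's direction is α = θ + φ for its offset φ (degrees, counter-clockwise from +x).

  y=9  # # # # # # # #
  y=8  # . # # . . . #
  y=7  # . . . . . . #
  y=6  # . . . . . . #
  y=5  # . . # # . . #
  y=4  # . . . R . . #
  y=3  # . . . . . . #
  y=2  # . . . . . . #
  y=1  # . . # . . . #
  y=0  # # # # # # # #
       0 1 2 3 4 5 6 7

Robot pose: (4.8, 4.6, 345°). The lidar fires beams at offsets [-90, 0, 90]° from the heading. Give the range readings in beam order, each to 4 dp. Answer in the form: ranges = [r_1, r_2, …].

ranges = [3.0910, 2.2776, 0.4141]

beam 1: φ=-90°, α=255°
  d=(-0.2588,-0.9659)  start (4,4)  tX=3.0910 tY=0.6212  stride 1/|dx|=3.8637 1/|dy|=1.0353
    cross y-line → (4,3), t=0.6212
    cross y-line → (4,2), t=1.6564
    cross y-line → (4,1), t=2.6917
    cross x-line → (3,1), t=3.0910 (wall)
  → r_1 = 3.0910
beam 2: φ=0°, α=345°
  d=(0.9659,-0.2588)  start (4,4)  tX=0.2071 tY=2.3182  stride 1/|dx|=1.0353 1/|dy|=3.8637
    cross x-line → (5,4), t=0.2071
    cross x-line → (6,4), t=1.2423
    cross x-line → (7,4), t=2.2776 (wall)
  → r_2 = 2.2776
beam 3: φ=90°, α=75°
  d=(0.2588,0.9659)  start (4,4)  tX=0.7727 tY=0.4141  stride 1/|dx|=3.8637 1/|dy|=1.0353
    cross y-line → (4,5), t=0.4141 (wall)
  → r_3 = 0.4141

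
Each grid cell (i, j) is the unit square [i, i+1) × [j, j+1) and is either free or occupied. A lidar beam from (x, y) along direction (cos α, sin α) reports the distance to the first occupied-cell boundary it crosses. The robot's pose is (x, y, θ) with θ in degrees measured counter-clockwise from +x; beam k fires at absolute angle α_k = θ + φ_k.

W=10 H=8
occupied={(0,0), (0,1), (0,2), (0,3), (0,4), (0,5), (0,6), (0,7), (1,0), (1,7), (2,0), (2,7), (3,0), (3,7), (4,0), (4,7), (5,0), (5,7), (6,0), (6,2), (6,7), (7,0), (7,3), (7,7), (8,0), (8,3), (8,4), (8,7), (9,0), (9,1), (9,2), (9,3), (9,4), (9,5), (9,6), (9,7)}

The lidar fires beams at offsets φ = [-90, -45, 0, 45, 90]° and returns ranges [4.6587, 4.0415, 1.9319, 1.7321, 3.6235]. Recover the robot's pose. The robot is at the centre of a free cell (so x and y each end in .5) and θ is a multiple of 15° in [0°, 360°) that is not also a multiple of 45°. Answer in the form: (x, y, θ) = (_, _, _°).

(x, y, θ) = (5.5, 4.5, 285°)

Enumerate (i+0.5, j+0.5, θ) over the 44 free cells and 16 admissible headings. For each, cast all 5 beams and compare to the given ranges.
  (4.5, 1.5, 150°): beam 1 = 6.3509 ≠ 4.6587 ✗
  (5.5, 5.5, 165°): beam 1 = 1.5529 ≠ 4.6587 ✗
  (7.5, 6.5, 240°): beam 1 = 1.0000 ≠ 4.6587 ✗
  …
  (5.5, 4.5, 285°): r_1=4.6587, r_2=4.0415, r_3=1.9319, r_4=1.7321, r_5=3.6235 — all match ✓
Unique over the lattice → pose = (5.5, 4.5, 285°).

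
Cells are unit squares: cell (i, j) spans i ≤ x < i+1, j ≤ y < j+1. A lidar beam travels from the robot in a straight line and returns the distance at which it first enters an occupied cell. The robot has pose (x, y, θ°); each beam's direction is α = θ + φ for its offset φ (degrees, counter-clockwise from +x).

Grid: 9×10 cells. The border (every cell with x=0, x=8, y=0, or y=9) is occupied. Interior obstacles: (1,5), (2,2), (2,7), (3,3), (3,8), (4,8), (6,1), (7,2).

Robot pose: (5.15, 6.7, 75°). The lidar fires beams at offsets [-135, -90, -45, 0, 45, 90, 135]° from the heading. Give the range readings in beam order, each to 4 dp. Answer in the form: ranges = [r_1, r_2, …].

beam 1: φ=-135°, α=300°
  dir = (cos 300°, sin 300°) = (0.5000, -0.8660); from cell (5,6)
  next x-line at t=1.7000, next y-line at t=0.8083; Δt_x=2.0000, Δt_y=1.1547
    y: enter (5,5) at t=0.8083
    x: enter (6,5) at t=1.7000
    y: enter (6,4) at t=1.9630
    y: enter (6,3) at t=3.1177
    x: enter (7,3) at t=3.7000
    y: enter (7,2) at t=4.2724 ← occupied
  → r_1 = 4.2724
beam 2: φ=-90°, α=345°
  dir = (cos 345°, sin 345°) = (0.9659, -0.2588); from cell (5,6)
  next x-line at t=0.8800, next y-line at t=2.7046; Δt_x=1.0353, Δt_y=3.8637
    x: enter (6,6) at t=0.8800
    x: enter (7,6) at t=1.9153
    y: enter (7,5) at t=2.7046
    x: enter (8,5) at t=2.9505 ← occupied
  → r_2 = 2.9505
beam 3: φ=-45°, α=30°
  dir = (cos 30°, sin 30°) = (0.8660, 0.5000); from cell (5,6)
  next x-line at t=0.9815, next y-line at t=0.6000; Δt_x=1.1547, Δt_y=2.0000
    y: enter (5,7) at t=0.6000
    x: enter (6,7) at t=0.9815
    x: enter (7,7) at t=2.1362
    y: enter (7,8) at t=2.6000
    x: enter (8,8) at t=3.2909 ← occupied
  → r_3 = 3.2909
beam 4: φ=0°, α=75°
  dir = (cos 75°, sin 75°) = (0.2588, 0.9659); from cell (5,6)
  next x-line at t=3.2841, next y-line at t=0.3106; Δt_x=3.8637, Δt_y=1.0353
    y: enter (5,7) at t=0.3106
    y: enter (5,8) at t=1.3459
    y: enter (5,9) at t=2.3811 ← occupied
  → r_4 = 2.3811
beam 5: φ=45°, α=120°
  dir = (cos 120°, sin 120°) = (-0.5000, 0.8660); from cell (5,6)
  next x-line at t=0.3000, next y-line at t=0.3464; Δt_x=2.0000, Δt_y=1.1547
    x: enter (4,6) at t=0.3000
    y: enter (4,7) at t=0.3464
    y: enter (4,8) at t=1.5011 ← occupied
  → r_5 = 1.5011
beam 6: φ=90°, α=165°
  dir = (cos 165°, sin 165°) = (-0.9659, 0.2588); from cell (5,6)
  next x-line at t=0.1553, next y-line at t=1.1591; Δt_x=1.0353, Δt_y=3.8637
    x: enter (4,6) at t=0.1553
    y: enter (4,7) at t=1.1591
    x: enter (3,7) at t=1.1906
    x: enter (2,7) at t=2.2258 ← occupied
  → r_6 = 2.2258
beam 7: φ=135°, α=210°
  dir = (cos 210°, sin 210°) = (-0.8660, -0.5000); from cell (5,6)
  next x-line at t=0.1732, next y-line at t=1.4000; Δt_x=1.1547, Δt_y=2.0000
    x: enter (4,6) at t=0.1732
    x: enter (3,6) at t=1.3279
    y: enter (3,5) at t=1.4000
    x: enter (2,5) at t=2.4826
    y: enter (2,4) at t=3.4000
    x: enter (1,4) at t=3.6373
    x: enter (0,4) at t=4.7920 ← occupied
  → r_7 = 4.7920

ranges = [4.2724, 2.9505, 3.2909, 2.3811, 1.5011, 2.2258, 4.7920]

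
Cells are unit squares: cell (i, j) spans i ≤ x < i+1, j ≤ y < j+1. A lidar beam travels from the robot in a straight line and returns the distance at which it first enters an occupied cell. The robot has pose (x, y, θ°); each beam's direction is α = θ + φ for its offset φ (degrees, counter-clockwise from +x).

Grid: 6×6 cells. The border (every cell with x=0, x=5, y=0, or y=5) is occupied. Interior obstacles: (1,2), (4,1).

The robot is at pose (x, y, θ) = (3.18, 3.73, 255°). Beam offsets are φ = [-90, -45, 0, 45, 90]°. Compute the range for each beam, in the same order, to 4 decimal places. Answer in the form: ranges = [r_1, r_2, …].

beam 1: φ=-90°, α=165°
  dir = (cos 165°, sin 165°) = (-0.9659, 0.2588); from cell (3,3)
  next x-line at t=0.1863, next y-line at t=1.0432; Δt_x=1.0353, Δt_y=3.8637
    x: enter (2,3) at t=0.1863
    y: enter (2,4) at t=1.0432
    x: enter (1,4) at t=1.2216
    x: enter (0,4) at t=2.2569 ← occupied
  → r_1 = 2.2569
beam 2: φ=-45°, α=210°
  dir = (cos 210°, sin 210°) = (-0.8660, -0.5000); from cell (3,3)
  next x-line at t=0.2078, next y-line at t=1.4600; Δt_x=1.1547, Δt_y=2.0000
    x: enter (2,3) at t=0.2078
    x: enter (1,3) at t=1.3625
    y: enter (1,2) at t=1.4600 ← occupied
  → r_2 = 1.4600
beam 3: φ=0°, α=255°
  dir = (cos 255°, sin 255°) = (-0.2588, -0.9659); from cell (3,3)
  next x-line at t=0.6955, next y-line at t=0.7558; Δt_x=3.8637, Δt_y=1.0353
    x: enter (2,3) at t=0.6955
    y: enter (2,2) at t=0.7558
    y: enter (2,1) at t=1.7910
    y: enter (2,0) at t=2.8263 ← occupied
  → r_3 = 2.8263
beam 4: φ=45°, α=300°
  dir = (cos 300°, sin 300°) = (0.5000, -0.8660); from cell (3,3)
  next x-line at t=1.6400, next y-line at t=0.8429; Δt_x=2.0000, Δt_y=1.1547
    y: enter (3,2) at t=0.8429
    x: enter (4,2) at t=1.6400
    y: enter (4,1) at t=1.9976 ← occupied
  → r_4 = 1.9976
beam 5: φ=90°, α=345°
  dir = (cos 345°, sin 345°) = (0.9659, -0.2588); from cell (3,3)
  next x-line at t=0.8489, next y-line at t=2.8205; Δt_x=1.0353, Δt_y=3.8637
    x: enter (4,3) at t=0.8489
    x: enter (5,3) at t=1.8842 ← occupied
  → r_5 = 1.8842

ranges = [2.2569, 1.4600, 2.8263, 1.9976, 1.8842]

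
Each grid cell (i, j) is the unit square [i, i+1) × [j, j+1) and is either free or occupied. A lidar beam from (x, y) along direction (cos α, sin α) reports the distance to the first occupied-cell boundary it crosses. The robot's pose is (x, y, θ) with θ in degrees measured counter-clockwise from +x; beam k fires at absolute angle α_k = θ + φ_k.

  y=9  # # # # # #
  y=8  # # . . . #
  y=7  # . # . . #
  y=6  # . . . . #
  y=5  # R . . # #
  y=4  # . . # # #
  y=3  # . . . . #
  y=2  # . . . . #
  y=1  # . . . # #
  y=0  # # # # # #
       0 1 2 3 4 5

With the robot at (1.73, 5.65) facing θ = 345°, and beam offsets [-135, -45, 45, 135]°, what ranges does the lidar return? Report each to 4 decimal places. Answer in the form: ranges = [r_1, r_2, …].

beam 1: φ=-135°, α=210°
  d=(-0.8660,-0.5000)  start (1,5)  tX=0.8429 tY=1.3000  stride 1/|dx|=1.1547 1/|dy|=2.0000
    cross x-line → (0,5), t=0.8429 (wall)
  → r_1 = 0.8429
beam 2: φ=-45°, α=300°
  d=(0.5000,-0.8660)  start (1,5)  tX=0.5400 tY=0.7506  stride 1/|dx|=2.0000 1/|dy|=1.1547
    cross x-line → (2,5), t=0.5400
    cross y-line → (2,4), t=0.7506
    cross y-line → (2,3), t=1.9053
    cross x-line → (3,3), t=2.5400
    cross y-line → (3,2), t=3.0600
    cross y-line → (3,1), t=4.2147
    cross x-line → (4,1), t=4.5400 (wall)
  → r_2 = 4.5400
beam 3: φ=45°, α=30°
  d=(0.8660,0.5000)  start (1,5)  tX=0.3118 tY=0.7000  stride 1/|dx|=1.1547 1/|dy|=2.0000
    cross x-line → (2,5), t=0.3118
    cross y-line → (2,6), t=0.7000
    cross x-line → (3,6), t=1.4665
    cross x-line → (4,6), t=2.6212
    cross y-line → (4,7), t=2.7000
    cross x-line → (5,7), t=3.7759 (wall)
  → r_3 = 3.7759
beam 4: φ=135°, α=120°
  d=(-0.5000,0.8660)  start (1,5)  tX=1.4600 tY=0.4041  stride 1/|dx|=2.0000 1/|dy|=1.1547
    cross y-line → (1,6), t=0.4041
    cross x-line → (0,6), t=1.4600 (wall)
  → r_4 = 1.4600

ranges = [0.8429, 4.5400, 3.7759, 1.4600]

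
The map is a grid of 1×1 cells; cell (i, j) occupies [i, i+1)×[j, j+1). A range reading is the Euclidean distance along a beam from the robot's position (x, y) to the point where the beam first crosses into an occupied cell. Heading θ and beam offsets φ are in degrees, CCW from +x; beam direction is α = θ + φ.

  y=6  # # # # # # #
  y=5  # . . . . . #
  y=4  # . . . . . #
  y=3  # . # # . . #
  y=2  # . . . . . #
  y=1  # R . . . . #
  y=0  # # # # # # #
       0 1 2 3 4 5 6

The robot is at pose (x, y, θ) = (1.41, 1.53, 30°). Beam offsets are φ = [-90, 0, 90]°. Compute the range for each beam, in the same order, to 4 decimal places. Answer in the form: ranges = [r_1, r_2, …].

ranges = [0.6120, 2.9400, 0.8200]

beam 1: φ=-90°, α=300°
  dir = (cos 300°, sin 300°) = (0.5000, -0.8660); from cell (1,1)
  next x-line at t=1.1800, next y-line at t=0.6120; Δt_x=2.0000, Δt_y=1.1547
    y: enter (1,0) at t=0.6120 ← occupied
  → r_1 = 0.6120
beam 2: φ=0°, α=30°
  dir = (cos 30°, sin 30°) = (0.8660, 0.5000); from cell (1,1)
  next x-line at t=0.6813, next y-line at t=0.9400; Δt_x=1.1547, Δt_y=2.0000
    x: enter (2,1) at t=0.6813
    y: enter (2,2) at t=0.9400
    x: enter (3,2) at t=1.8360
    y: enter (3,3) at t=2.9400 ← occupied
  → r_2 = 2.9400
beam 3: φ=90°, α=120°
  dir = (cos 120°, sin 120°) = (-0.5000, 0.8660); from cell (1,1)
  next x-line at t=0.8200, next y-line at t=0.5427; Δt_x=2.0000, Δt_y=1.1547
    y: enter (1,2) at t=0.5427
    x: enter (0,2) at t=0.8200 ← occupied
  → r_3 = 0.8200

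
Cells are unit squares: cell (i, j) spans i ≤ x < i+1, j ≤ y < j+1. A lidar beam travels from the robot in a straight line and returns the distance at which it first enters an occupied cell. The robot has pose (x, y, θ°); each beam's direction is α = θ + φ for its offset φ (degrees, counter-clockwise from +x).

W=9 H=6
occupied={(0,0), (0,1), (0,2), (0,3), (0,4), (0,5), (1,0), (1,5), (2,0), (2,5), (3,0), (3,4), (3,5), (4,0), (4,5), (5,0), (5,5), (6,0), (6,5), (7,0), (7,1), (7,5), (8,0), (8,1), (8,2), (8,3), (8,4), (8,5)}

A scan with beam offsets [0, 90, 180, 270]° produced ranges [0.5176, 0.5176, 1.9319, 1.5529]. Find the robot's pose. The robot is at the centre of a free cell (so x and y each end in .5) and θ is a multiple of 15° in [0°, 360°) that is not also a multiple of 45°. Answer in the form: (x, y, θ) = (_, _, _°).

(x, y, θ) = (1.5, 4.5, 75°)

Candidates: 26 free-cell centres × 16 headings = 416 poses. Raycast each; keep the one whose scan matches to 4 dp.
  (1.5, 1.5, 60°): beam 1 = 3.0000 ≠ 0.5176 ✗
  (1.5, 3.5, 150°): beam 1 = 0.5774 ≠ 0.5176 ✗
  (6.5, 4.5, 165°): beam 1 = 1.9319 ≠ 0.5176 ✗
  (3.5, 1.5, 240°): beam 1 = 0.5774 ≠ 0.5176 ✗
  …
  (1.5, 4.5, 75°): r_1=0.5176, r_2=0.5176, r_3=1.9319, r_4=1.5529 — all match ✓
No second candidate reproduces the full scan.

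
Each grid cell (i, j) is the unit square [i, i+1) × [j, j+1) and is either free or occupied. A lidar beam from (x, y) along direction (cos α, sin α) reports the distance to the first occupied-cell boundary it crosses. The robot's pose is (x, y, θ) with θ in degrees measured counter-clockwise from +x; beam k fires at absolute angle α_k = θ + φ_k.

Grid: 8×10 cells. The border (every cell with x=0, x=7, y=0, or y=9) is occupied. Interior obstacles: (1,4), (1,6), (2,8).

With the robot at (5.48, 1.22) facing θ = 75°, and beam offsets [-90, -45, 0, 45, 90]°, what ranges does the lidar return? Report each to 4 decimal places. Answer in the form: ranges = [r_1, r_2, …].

beam 1: φ=-90°, α=345°
  dir = (cos 345°, sin 345°) = (0.9659, -0.2588); from cell (5,1)
  next x-line at t=0.5383, next y-line at t=0.8500; Δt_x=1.0353, Δt_y=3.8637
    x: enter (6,1) at t=0.5383
    y: enter (6,0) at t=0.8500 ← occupied
  → r_1 = 0.8500
beam 2: φ=-45°, α=30°
  dir = (cos 30°, sin 30°) = (0.8660, 0.5000); from cell (5,1)
  next x-line at t=0.6004, next y-line at t=1.5600; Δt_x=1.1547, Δt_y=2.0000
    x: enter (6,1) at t=0.6004
    y: enter (6,2) at t=1.5600
    x: enter (7,2) at t=1.7551 ← occupied
  → r_2 = 1.7551
beam 3: φ=0°, α=75°
  dir = (cos 75°, sin 75°) = (0.2588, 0.9659); from cell (5,1)
  next x-line at t=2.0091, next y-line at t=0.8075; Δt_x=3.8637, Δt_y=1.0353
    y: enter (5,2) at t=0.8075
    y: enter (5,3) at t=1.8428
    x: enter (6,3) at t=2.0091
    y: enter (6,4) at t=2.8781
    y: enter (6,5) at t=3.9133
    y: enter (6,6) at t=4.9486
    x: enter (7,6) at t=5.8728 ← occupied
  → r_3 = 5.8728
beam 4: φ=45°, α=120°
  dir = (cos 120°, sin 120°) = (-0.5000, 0.8660); from cell (5,1)
  next x-line at t=0.9600, next y-line at t=0.9007; Δt_x=2.0000, Δt_y=1.1547
    y: enter (5,2) at t=0.9007
    x: enter (4,2) at t=0.9600
    y: enter (4,3) at t=2.0554
    x: enter (3,3) at t=2.9600
    y: enter (3,4) at t=3.2101
    y: enter (3,5) at t=4.3648
    x: enter (2,5) at t=4.9600
    y: enter (2,6) at t=5.5195
    y: enter (2,7) at t=6.6742
    x: enter (1,7) at t=6.9600
    y: enter (1,8) at t=7.8289
    x: enter (0,8) at t=8.9600 ← occupied
  → r_4 = 8.9600
beam 5: φ=90°, α=165°
  dir = (cos 165°, sin 165°) = (-0.9659, 0.2588); from cell (5,1)
  next x-line at t=0.4969, next y-line at t=3.0137; Δt_x=1.0353, Δt_y=3.8637
    x: enter (4,1) at t=0.4969
    x: enter (3,1) at t=1.5322
    x: enter (2,1) at t=2.5675
    y: enter (2,2) at t=3.0137
    x: enter (1,2) at t=3.6028
    x: enter (0,2) at t=4.6380 ← occupied
  → r_5 = 4.6380

ranges = [0.8500, 1.7551, 5.8728, 8.9600, 4.6380]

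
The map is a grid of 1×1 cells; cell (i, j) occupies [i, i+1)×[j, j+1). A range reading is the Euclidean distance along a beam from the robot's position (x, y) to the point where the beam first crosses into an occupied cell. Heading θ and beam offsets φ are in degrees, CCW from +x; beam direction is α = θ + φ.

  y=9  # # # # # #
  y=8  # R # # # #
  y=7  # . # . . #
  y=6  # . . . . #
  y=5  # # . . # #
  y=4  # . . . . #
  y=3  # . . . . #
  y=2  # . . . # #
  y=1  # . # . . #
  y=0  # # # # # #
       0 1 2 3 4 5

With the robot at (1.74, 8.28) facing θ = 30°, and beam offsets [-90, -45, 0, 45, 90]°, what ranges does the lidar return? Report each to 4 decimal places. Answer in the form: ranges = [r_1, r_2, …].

beam 1: φ=-90°, α=300°
  cosα=0.5000 sinα=-0.8660 | (1,8) | tMaxX 0.5200 tMaxY 0.3233 | tΔX 2.0000 tΔY 1.1547
    t=0.3233 [y] (1,7)
    t=0.5200 [x] (2,7) — stop
  → r_1 = 0.5200
beam 2: φ=-45°, α=345°
  cosα=0.9659 sinα=-0.2588 | (1,8) | tMaxX 0.2692 tMaxY 1.0818 | tΔX 1.0353 tΔY 3.8637
    t=0.2692 [x] (2,8) — stop
  → r_2 = 0.2692
beam 3: φ=0°, α=30°
  cosα=0.8660 sinα=0.5000 | (1,8) | tMaxX 0.3002 tMaxY 1.4400 | tΔX 1.1547 tΔY 2.0000
    t=0.3002 [x] (2,8) — stop
  → r_3 = 0.3002
beam 4: φ=45°, α=75°
  cosα=0.2588 sinα=0.9659 | (1,8) | tMaxX 1.0046 tMaxY 0.7454 | tΔX 3.8637 tΔY 1.0353
    t=0.7454 [y] (1,9) — stop
  → r_4 = 0.7454
beam 5: φ=90°, α=120°
  cosα=-0.5000 sinα=0.8660 | (1,8) | tMaxX 1.4800 tMaxY 0.8314 | tΔX 2.0000 tΔY 1.1547
    t=0.8314 [y] (1,9) — stop
  → r_5 = 0.8314

ranges = [0.5200, 0.2692, 0.3002, 0.7454, 0.8314]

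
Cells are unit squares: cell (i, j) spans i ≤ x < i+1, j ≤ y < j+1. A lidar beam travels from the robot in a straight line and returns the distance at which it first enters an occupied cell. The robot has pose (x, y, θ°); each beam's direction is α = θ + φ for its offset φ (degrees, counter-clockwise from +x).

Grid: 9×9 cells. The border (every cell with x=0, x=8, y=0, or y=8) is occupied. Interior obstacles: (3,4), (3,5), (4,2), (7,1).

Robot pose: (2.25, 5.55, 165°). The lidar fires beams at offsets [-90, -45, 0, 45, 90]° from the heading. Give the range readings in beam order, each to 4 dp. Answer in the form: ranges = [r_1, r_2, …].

ranges = [2.5364, 2.5000, 1.2941, 1.4434, 4.7105]

beam 1: φ=-90°, α=75°
  dir = (cos 75°, sin 75°) = (0.2588, 0.9659); from cell (2,5)
  next x-line at t=2.8978, next y-line at t=0.4659; Δt_x=3.8637, Δt_y=1.0353
    y: enter (2,6) at t=0.4659
    y: enter (2,7) at t=1.5012
    y: enter (2,8) at t=2.5364 ← occupied
  → r_1 = 2.5364
beam 2: φ=-45°, α=120°
  dir = (cos 120°, sin 120°) = (-0.5000, 0.8660); from cell (2,5)
  next x-line at t=0.5000, next y-line at t=0.5196; Δt_x=2.0000, Δt_y=1.1547
    x: enter (1,5) at t=0.5000
    y: enter (1,6) at t=0.5196
    y: enter (1,7) at t=1.6743
    x: enter (0,7) at t=2.5000 ← occupied
  → r_2 = 2.5000
beam 3: φ=0°, α=165°
  dir = (cos 165°, sin 165°) = (-0.9659, 0.2588); from cell (2,5)
  next x-line at t=0.2588, next y-line at t=1.7387; Δt_x=1.0353, Δt_y=3.8637
    x: enter (1,5) at t=0.2588
    x: enter (0,5) at t=1.2941 ← occupied
  → r_3 = 1.2941
beam 4: φ=45°, α=210°
  dir = (cos 210°, sin 210°) = (-0.8660, -0.5000); from cell (2,5)
  next x-line at t=0.2887, next y-line at t=1.1000; Δt_x=1.1547, Δt_y=2.0000
    x: enter (1,5) at t=0.2887
    y: enter (1,4) at t=1.1000
    x: enter (0,4) at t=1.4434 ← occupied
  → r_4 = 1.4434
beam 5: φ=90°, α=255°
  dir = (cos 255°, sin 255°) = (-0.2588, -0.9659); from cell (2,5)
  next x-line at t=0.9659, next y-line at t=0.5694; Δt_x=3.8637, Δt_y=1.0353
    y: enter (2,4) at t=0.5694
    x: enter (1,4) at t=0.9659
    y: enter (1,3) at t=1.6047
    y: enter (1,2) at t=2.6400
    y: enter (1,1) at t=3.6752
    y: enter (1,0) at t=4.7105 ← occupied
  → r_5 = 4.7105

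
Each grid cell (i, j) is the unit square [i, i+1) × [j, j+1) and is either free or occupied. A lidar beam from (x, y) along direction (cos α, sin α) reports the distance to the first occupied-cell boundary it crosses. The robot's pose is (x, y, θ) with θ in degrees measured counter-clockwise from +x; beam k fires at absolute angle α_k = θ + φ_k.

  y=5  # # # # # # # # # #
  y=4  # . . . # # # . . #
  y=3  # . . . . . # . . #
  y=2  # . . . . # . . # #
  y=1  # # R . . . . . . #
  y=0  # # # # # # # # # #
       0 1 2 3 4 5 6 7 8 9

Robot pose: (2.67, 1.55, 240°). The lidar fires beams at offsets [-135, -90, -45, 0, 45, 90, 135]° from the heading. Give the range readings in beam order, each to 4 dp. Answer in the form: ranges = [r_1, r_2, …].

ranges = [3.5717, 0.7736, 0.6936, 0.6351, 0.5694, 1.1000, 2.4122]

beam 1: φ=-135°, α=105°
  d=(-0.2588,0.9659)  start (2,1)  tX=2.5887 tY=0.4659  stride 1/|dx|=3.8637 1/|dy|=1.0353
    cross y-line → (2,2), t=0.4659
    cross y-line → (2,3), t=1.5012
    cross y-line → (2,4), t=2.5364
    cross x-line → (1,4), t=2.5887
    cross y-line → (1,5), t=3.5717 (wall)
  → r_1 = 3.5717
beam 2: φ=-90°, α=150°
  d=(-0.8660,0.5000)  start (2,1)  tX=0.7736 tY=0.9000  stride 1/|dx|=1.1547 1/|dy|=2.0000
    cross x-line → (1,1), t=0.7736 (wall)
  → r_2 = 0.7736
beam 3: φ=-45°, α=195°
  d=(-0.9659,-0.2588)  start (2,1)  tX=0.6936 tY=2.1250  stride 1/|dx|=1.0353 1/|dy|=3.8637
    cross x-line → (1,1), t=0.6936 (wall)
  → r_3 = 0.6936
beam 4: φ=0°, α=240°
  d=(-0.5000,-0.8660)  start (2,1)  tX=1.3400 tY=0.6351  stride 1/|dx|=2.0000 1/|dy|=1.1547
    cross y-line → (2,0), t=0.6351 (wall)
  → r_4 = 0.6351
beam 5: φ=45°, α=285°
  d=(0.2588,-0.9659)  start (2,1)  tX=1.2750 tY=0.5694  stride 1/|dx|=3.8637 1/|dy|=1.0353
    cross y-line → (2,0), t=0.5694 (wall)
  → r_5 = 0.5694
beam 6: φ=90°, α=330°
  d=(0.8660,-0.5000)  start (2,1)  tX=0.3811 tY=1.1000  stride 1/|dx|=1.1547 1/|dy|=2.0000
    cross x-line → (3,1), t=0.3811
    cross y-line → (3,0), t=1.1000 (wall)
  → r_6 = 1.1000
beam 7: φ=135°, α=15°
  d=(0.9659,0.2588)  start (2,1)  tX=0.3416 tY=1.7387  stride 1/|dx|=1.0353 1/|dy|=3.8637
    cross x-line → (3,1), t=0.3416
    cross x-line → (4,1), t=1.3769
    cross y-line → (4,2), t=1.7387
    cross x-line → (5,2), t=2.4122 (wall)
  → r_7 = 2.4122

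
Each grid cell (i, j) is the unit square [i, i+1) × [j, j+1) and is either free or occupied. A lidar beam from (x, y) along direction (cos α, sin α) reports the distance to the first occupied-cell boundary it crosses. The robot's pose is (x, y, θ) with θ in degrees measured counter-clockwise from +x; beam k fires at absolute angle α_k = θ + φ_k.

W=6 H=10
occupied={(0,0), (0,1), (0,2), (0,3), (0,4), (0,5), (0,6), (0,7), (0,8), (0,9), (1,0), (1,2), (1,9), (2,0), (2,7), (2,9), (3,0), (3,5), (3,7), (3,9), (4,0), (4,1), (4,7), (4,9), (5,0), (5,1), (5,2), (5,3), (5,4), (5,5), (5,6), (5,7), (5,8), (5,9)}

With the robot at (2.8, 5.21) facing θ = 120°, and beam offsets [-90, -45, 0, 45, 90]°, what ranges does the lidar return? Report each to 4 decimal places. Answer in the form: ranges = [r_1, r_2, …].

beam 1: φ=-90°, α=30°
  direction (0.8660, 0.5000); cell (2,5); t to first gridline: x 0.2309, y 1.5800 (then +1.1547 / +2.0000)
    (3,5) via x @ 0.2309  # hit
  → r_1 = 0.2309
beam 2: φ=-45°, α=75°
  direction (0.2588, 0.9659); cell (2,5); t to first gridline: x 0.7727, y 0.8179 (then +3.8637 / +1.0353)
    (3,5) via x @ 0.7727  # hit
  → r_2 = 0.7727
beam 3: φ=0°, α=120°
  direction (-0.5000, 0.8660); cell (2,5); t to first gridline: x 1.6000, y 0.9122 (then +2.0000 / +1.1547)
    (2,6) via y @ 0.9122
    (1,6) via x @ 1.6000
    (1,7) via y @ 2.0669
    (1,8) via y @ 3.2216
    (0,8) via x @ 3.6000  # hit
  → r_3 = 3.6000
beam 4: φ=45°, α=165°
  direction (-0.9659, 0.2588); cell (2,5); t to first gridline: x 0.8282, y 3.0523 (then +1.0353 / +3.8637)
    (1,5) via x @ 0.8282
    (0,5) via x @ 1.8635  # hit
  → r_4 = 1.8635
beam 5: φ=90°, α=210°
  direction (-0.8660, -0.5000); cell (2,5); t to first gridline: x 0.9238, y 0.4200 (then +1.1547 / +2.0000)
    (2,4) via y @ 0.4200
    (1,4) via x @ 0.9238
    (0,4) via x @ 2.0785  # hit
  → r_5 = 2.0785

ranges = [0.2309, 0.7727, 3.6000, 1.8635, 2.0785]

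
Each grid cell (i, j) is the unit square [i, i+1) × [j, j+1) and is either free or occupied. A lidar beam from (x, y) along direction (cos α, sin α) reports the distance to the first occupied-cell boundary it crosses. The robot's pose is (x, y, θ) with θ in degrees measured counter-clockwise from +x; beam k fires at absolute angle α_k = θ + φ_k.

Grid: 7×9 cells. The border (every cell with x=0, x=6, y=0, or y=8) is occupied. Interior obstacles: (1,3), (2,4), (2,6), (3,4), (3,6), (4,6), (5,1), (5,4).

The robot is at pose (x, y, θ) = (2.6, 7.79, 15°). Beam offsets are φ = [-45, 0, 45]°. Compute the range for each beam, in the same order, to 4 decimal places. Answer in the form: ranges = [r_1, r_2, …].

beam 1: φ=-45°, α=330°
  d=(0.8660,-0.5000)  start (2,7)  tX=0.4619 tY=1.5800  stride 1/|dx|=1.1547 1/|dy|=2.0000
    cross x-line → (3,7), t=0.4619
    cross y-line → (3,6), t=1.5800 (wall)
  → r_1 = 1.5800
beam 2: φ=0°, α=15°
  d=(0.9659,0.2588)  start (2,7)  tX=0.4141 tY=0.8114  stride 1/|dx|=1.0353 1/|dy|=3.8637
    cross x-line → (3,7), t=0.4141
    cross y-line → (3,8), t=0.8114 (wall)
  → r_2 = 0.8114
beam 3: φ=45°, α=60°
  d=(0.5000,0.8660)  start (2,7)  tX=0.8000 tY=0.2425  stride 1/|dx|=2.0000 1/|dy|=1.1547
    cross y-line → (2,8), t=0.2425 (wall)
  → r_3 = 0.2425

ranges = [1.5800, 0.8114, 0.2425]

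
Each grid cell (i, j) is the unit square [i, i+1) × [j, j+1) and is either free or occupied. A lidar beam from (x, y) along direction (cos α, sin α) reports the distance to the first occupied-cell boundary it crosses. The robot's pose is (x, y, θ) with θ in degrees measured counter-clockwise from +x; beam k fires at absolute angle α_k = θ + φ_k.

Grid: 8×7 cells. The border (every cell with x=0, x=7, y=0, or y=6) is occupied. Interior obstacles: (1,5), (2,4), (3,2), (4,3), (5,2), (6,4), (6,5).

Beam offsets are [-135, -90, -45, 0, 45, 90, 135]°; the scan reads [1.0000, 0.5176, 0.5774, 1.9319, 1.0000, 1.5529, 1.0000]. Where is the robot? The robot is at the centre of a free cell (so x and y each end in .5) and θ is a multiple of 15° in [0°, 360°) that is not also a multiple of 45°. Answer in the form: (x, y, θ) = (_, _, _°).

(x, y, θ) = (4.5, 1.5, 345°)

Candidates: 23 free-cell centres × 16 headings = 368 poses. Raycast each; keep the one whose scan matches to 4 dp.
  (2.5, 3.5, 345°): beam 1 = 1.7321 ≠ 1.0000 ✗
  (6.5, 2.5, 60°): beam 1 = 1.5529 ≠ 1.0000 ✗
  (2.5, 1.5, 15°): beam 1 = 0.5774 ≠ 1.0000 ✗
  (3.5, 3.5, 195°): beam 1 = 2.8868 ≠ 1.0000 ✗
  …
  (4.5, 1.5, 345°): r_1=1.0000, r_2=0.5176, r_3=0.5774, r_4=1.9319, r_5=1.0000, r_6=1.5529, r_7=1.0000 — all match ✓
Unique over the lattice → pose = (4.5, 1.5, 345°).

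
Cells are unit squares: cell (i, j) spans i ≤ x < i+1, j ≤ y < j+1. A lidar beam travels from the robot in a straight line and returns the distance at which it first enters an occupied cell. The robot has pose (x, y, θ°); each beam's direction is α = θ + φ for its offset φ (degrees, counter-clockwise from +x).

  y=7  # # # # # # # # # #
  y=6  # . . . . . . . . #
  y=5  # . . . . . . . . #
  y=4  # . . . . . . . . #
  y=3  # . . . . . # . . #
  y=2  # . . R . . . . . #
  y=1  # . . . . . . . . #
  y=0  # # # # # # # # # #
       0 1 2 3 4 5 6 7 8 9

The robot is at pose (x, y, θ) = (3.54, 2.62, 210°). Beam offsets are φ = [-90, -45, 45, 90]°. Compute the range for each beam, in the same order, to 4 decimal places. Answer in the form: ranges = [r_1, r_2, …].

beam 1: φ=-90°, α=120°
  d=(-0.5000,0.8660)  start (3,2)  tX=1.0800 tY=0.4388  stride 1/|dx|=2.0000 1/|dy|=1.1547
    cross y-line → (3,3), t=0.4388
    cross x-line → (2,3), t=1.0800
    cross y-line → (2,4), t=1.5935
    cross y-line → (2,5), t=2.7482
    cross x-line → (1,5), t=3.0800
    cross y-line → (1,6), t=3.9029
    cross y-line → (1,7), t=5.0576 (wall)
  → r_1 = 5.0576
beam 2: φ=-45°, α=165°
  d=(-0.9659,0.2588)  start (3,2)  tX=0.5590 tY=1.4682  stride 1/|dx|=1.0353 1/|dy|=3.8637
    cross x-line → (2,2), t=0.5590
    cross y-line → (2,3), t=1.4682
    cross x-line → (1,3), t=1.5943
    cross x-line → (0,3), t=2.6296 (wall)
  → r_2 = 2.6296
beam 3: φ=45°, α=255°
  d=(-0.2588,-0.9659)  start (3,2)  tX=2.0864 tY=0.6419  stride 1/|dx|=3.8637 1/|dy|=1.0353
    cross y-line → (3,1), t=0.6419
    cross y-line → (3,0), t=1.6771 (wall)
  → r_3 = 1.6771
beam 4: φ=90°, α=300°
  d=(0.5000,-0.8660)  start (3,2)  tX=0.9200 tY=0.7159  stride 1/|dx|=2.0000 1/|dy|=1.1547
    cross y-line → (3,1), t=0.7159
    cross x-line → (4,1), t=0.9200
    cross y-line → (4,0), t=1.8706 (wall)
  → r_4 = 1.8706

ranges = [5.0576, 2.6296, 1.6771, 1.8706]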